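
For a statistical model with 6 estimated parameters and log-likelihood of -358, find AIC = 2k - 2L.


Compute:
2k = 2*6 = 12.
-2*loglik = -2*(-358) = 716.
AIC = 12 + 716 = 728.

728


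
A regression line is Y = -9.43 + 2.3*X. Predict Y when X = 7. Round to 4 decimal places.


Substitute X = 7 into the equation:
Y = -9.43 + 2.3 * 7 = -9.43 + 16.1000 = 6.6700.

6.6700


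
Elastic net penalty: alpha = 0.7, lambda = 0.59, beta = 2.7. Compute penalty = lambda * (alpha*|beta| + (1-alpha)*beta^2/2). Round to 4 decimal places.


alpha * |beta| = 0.7 * 2.7 = 1.8900.
(1-alpha) * beta^2/2 = 0.3 * 7.2900/2 = 1.0935.
Total = 0.59 * (1.8900 + 1.0935) = 1.7603.

1.7603


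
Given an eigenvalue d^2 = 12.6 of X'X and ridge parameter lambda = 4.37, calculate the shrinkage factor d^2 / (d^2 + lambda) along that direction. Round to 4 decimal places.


d^2 + lambda = 12.6 + 4.37 = 16.9700.
Shrinkage factor = 12.6/16.9700 = 0.7425.

0.7425


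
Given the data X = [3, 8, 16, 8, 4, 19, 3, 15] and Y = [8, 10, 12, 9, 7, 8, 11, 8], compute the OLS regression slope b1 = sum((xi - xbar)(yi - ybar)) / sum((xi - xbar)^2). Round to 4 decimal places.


First compute the means: xbar = 9.5000, ybar = 9.1250.
Then S_xx = sum((xi - xbar)^2) = 282.0000.
S_xy = sum((xi - xbar)(yi - ybar)) = 7.5000.
b1 = S_xy / S_xx = 7.5000 / 282.0000 = 0.0266.

0.0266


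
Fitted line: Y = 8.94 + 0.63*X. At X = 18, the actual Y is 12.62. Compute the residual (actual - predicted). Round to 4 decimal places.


Predicted = 8.94 + 0.63 * 18 = 20.2800.
Residual = 12.62 - 20.2800 = -7.6600.

-7.6600


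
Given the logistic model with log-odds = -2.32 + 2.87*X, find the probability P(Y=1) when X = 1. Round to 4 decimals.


z = -2.32 + 2.87 * 1 = 0.5500.
Sigmoid: P = 1 / (1 + exp(-0.5500)) = 0.6341.

0.6341


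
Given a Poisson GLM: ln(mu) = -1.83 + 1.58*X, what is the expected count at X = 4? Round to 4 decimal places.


Compute eta = -1.83 + 1.58 * 4 = 4.4900.
Apply inverse link: mu = e^4.4900 = 89.1214.

89.1214


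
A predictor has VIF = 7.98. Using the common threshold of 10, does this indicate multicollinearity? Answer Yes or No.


Compare VIF = 7.98 to the threshold of 10.
7.98 < 10, so the answer is No.

No


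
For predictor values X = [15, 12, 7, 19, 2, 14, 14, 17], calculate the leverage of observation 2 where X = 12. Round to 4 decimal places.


Mean of X: xbar = 12.5000.
SXX = 214.0000.
For X = 12: h = 1/8 + (12 - 12.5000)^2/214.0000 = 0.1262.

0.1262


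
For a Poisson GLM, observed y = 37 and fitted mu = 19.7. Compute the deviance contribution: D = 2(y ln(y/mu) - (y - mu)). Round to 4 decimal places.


First: ln(37/19.7) = 0.630299.
Then: 37 * 0.630299 = 23.321063.
y - mu = 37 - 19.7 = 17.3.
D = 2(23.321063 - 17.3) = 12.042126, which rounds to 12.0421.

12.0421


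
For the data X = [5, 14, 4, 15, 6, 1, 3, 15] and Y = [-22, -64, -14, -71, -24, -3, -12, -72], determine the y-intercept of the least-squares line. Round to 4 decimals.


The slope is b1 = -4.9361.
Sample means are xbar = 7.8750 and ybar = -35.2500.
Intercept: b0 = -35.2500 - (-4.9361)(7.8750) = 3.6222.

3.6222


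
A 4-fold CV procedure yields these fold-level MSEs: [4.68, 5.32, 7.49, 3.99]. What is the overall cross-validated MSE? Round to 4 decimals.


Total MSE across folds = 21.4800.
CV-MSE = 21.4800/4 = 5.3700.

5.3700


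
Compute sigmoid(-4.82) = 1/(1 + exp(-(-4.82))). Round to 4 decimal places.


First, exp(4.8200) = 123.9651.
Then sigma(z) = 1/(1 + 123.9651) = 0.0080.

0.0080


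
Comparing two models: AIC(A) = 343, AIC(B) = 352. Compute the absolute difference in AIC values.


|AIC_A - AIC_B| = |343 - 352| = 9.
Model A is preferred (lower AIC).

9


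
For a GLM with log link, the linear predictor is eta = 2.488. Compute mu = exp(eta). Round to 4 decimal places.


Apply the inverse link:
mu = e^2.488 = 12.0372.

12.0372


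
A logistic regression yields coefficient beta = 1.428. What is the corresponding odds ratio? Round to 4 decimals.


exp(1.428) = 4.1704.
So the odds ratio is 4.1704.

4.1704


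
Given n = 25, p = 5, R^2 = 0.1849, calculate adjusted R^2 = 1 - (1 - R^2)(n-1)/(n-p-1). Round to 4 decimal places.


Using the formula:
(1 - 0.1849) = 0.8151.
Multiply by 24/19: 0.8151 * 24 = 19.5624, then 19.5624 / 19 = 1.0296.
Adj R^2 = 1 - 1.0296 = -0.0296.

-0.0296


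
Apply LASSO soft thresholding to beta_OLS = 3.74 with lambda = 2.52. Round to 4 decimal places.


Absolute value: |3.74| = 3.74.
Compare to lambda = 2.52.
Since |beta| > lambda, coefficient = sign(beta)*(|beta| - lambda) = 1.2200.

1.2200


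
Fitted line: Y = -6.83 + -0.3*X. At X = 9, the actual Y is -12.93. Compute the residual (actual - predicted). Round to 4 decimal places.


Compute yhat = -6.83 + (-0.3)(9) = -9.5300.
Residual = actual - predicted = -12.93 - -9.5300 = -3.4000.

-3.4000


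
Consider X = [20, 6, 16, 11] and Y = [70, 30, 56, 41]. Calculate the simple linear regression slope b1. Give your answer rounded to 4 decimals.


Calculate xbar = 13.2500, ybar = 49.2500.
S_xx = 110.7500, S_xy = 316.7500.
Using b1 = S_xy / S_xx = 316.7500 / 110.7500, we get b1 = 2.8600.

2.8600


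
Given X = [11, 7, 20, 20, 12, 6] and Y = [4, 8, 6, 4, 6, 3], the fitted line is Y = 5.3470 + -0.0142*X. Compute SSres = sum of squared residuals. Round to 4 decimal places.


Compute predicted values, then residuals = yi - yhat_i.
Residuals: [-1.1908, 2.7524, 0.9370, -1.0630, 0.8234, -2.2618].
SSres = sum(residual^2) = 16.7954.

16.7954


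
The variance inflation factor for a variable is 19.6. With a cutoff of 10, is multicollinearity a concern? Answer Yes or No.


The threshold is 10.
VIF = 19.6 is >= 10.
Multicollinearity indication: Yes.

Yes


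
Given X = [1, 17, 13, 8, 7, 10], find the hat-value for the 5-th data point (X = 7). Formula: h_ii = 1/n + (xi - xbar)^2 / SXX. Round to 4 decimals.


Mean of X: xbar = 9.3333.
SXX = 149.3333.
For X = 7: h = 1/6 + (7 - 9.3333)^2/149.3333 = 0.2031.

0.2031


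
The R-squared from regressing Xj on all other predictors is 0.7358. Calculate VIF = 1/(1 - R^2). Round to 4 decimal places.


Using VIF = 1/(1 - R^2_j):
1 - 0.7358 = 0.2642.
VIF = 3.7850.

3.7850


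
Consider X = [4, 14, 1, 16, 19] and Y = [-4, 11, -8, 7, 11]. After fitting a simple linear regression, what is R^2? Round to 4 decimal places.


Fit the OLS line: b0 = -8.3015, b1 = 1.0835.
SSres = 23.4806.
SStot = 313.2000.
R^2 = 1 - 23.4806/313.2000 = 0.9250.

0.9250


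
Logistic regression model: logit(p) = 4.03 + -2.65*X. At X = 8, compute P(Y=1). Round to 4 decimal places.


z = 4.03 + -2.65 * 8 = -17.1700.
Sigmoid: P = 1 / (1 + exp(17.1700)) = 0.0000.

0.0000


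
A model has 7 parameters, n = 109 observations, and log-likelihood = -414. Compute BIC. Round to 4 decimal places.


k * ln(n) = 7 * ln(109) = 7 * 4.691348 = 32.839436.
-2 * loglik = -2 * (-414) = 828.
BIC = 32.839436 + 828 = 860.839436, which rounds to 860.8394.

860.8394


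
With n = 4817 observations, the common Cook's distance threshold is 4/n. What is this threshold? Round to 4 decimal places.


Using the rule of thumb:
Threshold = 4 / 4817 = 0.0008.

0.0008


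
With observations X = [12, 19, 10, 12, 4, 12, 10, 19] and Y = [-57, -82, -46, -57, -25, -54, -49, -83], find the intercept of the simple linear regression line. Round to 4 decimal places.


The slope is b1 = -3.8451.
Sample means are xbar = 12.2500 and ybar = -56.6250.
Intercept: b0 = -56.6250 - (-3.8451)(12.2500) = -9.5221.

-9.5221


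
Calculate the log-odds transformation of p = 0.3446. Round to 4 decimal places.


1 - p = 0.6554.
p/(1-p) = 0.5258.
logit = ln(0.5258) = -0.6429.

-0.6429


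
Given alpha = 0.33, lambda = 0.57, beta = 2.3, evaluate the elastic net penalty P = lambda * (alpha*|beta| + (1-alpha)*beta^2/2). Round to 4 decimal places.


Compute:
L1 = 0.33 * 2.3 = 0.7590.
L2 = 0.67 * 2.3^2 / 2 = 1.7722.
Penalty = 0.57 * (0.7590 + 1.7722) = 1.4428.

1.4428


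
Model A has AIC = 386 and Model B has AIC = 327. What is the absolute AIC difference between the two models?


|AIC_A - AIC_B| = |386 - 327| = 59.
Model B is preferred (lower AIC).

59


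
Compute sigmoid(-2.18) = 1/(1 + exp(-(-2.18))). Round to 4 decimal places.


Compute exp(2.1800) = 8.8463.
Sigmoid = 1 / (1 + 8.8463) = 1 / 9.8463 = 0.1016.

0.1016


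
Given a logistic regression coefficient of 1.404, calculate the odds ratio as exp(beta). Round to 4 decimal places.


Odds ratio = exp(beta) = exp(1.404).
= 4.0715.

4.0715


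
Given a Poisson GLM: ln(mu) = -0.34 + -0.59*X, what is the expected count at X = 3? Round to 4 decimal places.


Linear predictor: eta = -0.34 + (-0.59)(3) = -2.1100.
Expected count: mu = exp(-2.1100) = 0.1212.

0.1212


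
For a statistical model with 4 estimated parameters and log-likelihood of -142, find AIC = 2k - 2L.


AIC = 2*4 - 2*(-142).
= 8 + 284 = 292.

292


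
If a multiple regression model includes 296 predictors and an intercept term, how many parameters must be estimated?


Each predictor gets one coefficient, plus one intercept.
Total parameters = 296 + 1 = 297.

297


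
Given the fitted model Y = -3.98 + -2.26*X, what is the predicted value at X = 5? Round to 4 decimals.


Plug X = 5 into Y = -3.98 + -2.26*X:
Y = -3.98 + -11.3000 = -15.2800.

-15.2800


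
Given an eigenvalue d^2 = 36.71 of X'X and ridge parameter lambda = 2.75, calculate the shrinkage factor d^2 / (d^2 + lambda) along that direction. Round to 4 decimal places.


Denominator = d^2 + lambda = 36.71 + 2.75 = 39.4600.
Shrinkage = 36.71 / 39.4600 = 0.9303.

0.9303


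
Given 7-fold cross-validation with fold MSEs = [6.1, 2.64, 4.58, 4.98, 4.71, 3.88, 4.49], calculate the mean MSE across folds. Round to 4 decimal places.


Total MSE across folds = 31.3800.
CV-MSE = 31.3800/7 = 4.4829.

4.4829


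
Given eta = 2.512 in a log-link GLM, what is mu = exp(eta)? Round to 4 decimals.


The inverse log link gives:
mu = exp(2.512) = 12.3296.

12.3296


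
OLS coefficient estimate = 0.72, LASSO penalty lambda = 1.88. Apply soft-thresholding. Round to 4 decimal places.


Absolute value: |0.72| = 0.72.
Compare to lambda = 1.88.
Since |beta| <= lambda, the coefficient is set to 0.

0.0000


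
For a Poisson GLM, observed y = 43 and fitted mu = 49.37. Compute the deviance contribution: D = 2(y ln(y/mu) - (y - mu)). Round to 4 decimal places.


First: ln(43/49.37) = -0.138143.
Then: 43 * -0.138143 = -5.940149.
y - mu = 43 - 49.37 = -6.37.
D = 2(-5.940149 - -6.37) = 0.859702, which rounds to 0.8597.

0.8597


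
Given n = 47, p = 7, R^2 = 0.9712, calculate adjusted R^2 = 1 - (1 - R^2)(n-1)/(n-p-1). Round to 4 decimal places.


Plug in: Adj R^2 = 1 - (1 - 0.9712) * 46/39.
= 1 - 0.0288 * 46/39
= 1 - 1.3248 / 39
= 1 - 0.0340 = 0.9660.

0.9660


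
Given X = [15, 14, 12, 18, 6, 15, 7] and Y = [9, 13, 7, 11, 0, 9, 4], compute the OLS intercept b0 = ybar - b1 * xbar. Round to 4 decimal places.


Compute b1 = 0.8774 from the OLS formula.
With xbar = 12.4286 and ybar = 7.5714, the intercept is:
b0 = 7.5714 - 0.8774 * 12.4286 = -3.3337.

-3.3337


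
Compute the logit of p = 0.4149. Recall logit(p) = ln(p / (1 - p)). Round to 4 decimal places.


Compute the odds: 0.4149/0.5851 = 0.7091.
Take the natural log: ln(0.7091) = -0.3437.

-0.3437


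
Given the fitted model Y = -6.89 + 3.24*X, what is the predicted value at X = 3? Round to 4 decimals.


Predicted value:
Y = -6.89 + (3.24)(3) = -6.89 + 9.7200 = 2.8300.

2.8300


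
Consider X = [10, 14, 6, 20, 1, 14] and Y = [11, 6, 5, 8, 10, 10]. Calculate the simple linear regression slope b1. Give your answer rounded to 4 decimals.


The sample means are xbar = 10.8333 and ybar = 8.3333.
Compute S_xx = 224.8333 and S_xy = -7.6667.
Slope b1 = S_xy / S_xx = -7.6667 / 224.8333 = -0.0341.

-0.0341


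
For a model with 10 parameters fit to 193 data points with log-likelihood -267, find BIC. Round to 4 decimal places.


k * ln(n) = 10 * ln(193) = 10 * 5.262690 = 52.626900.
-2 * loglik = -2 * (-267) = 534.
BIC = 52.626900 + 534 = 586.626900, which rounds to 586.6269.

586.6269


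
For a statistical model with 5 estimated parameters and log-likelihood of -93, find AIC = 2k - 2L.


Compute:
2k = 2*5 = 10.
-2*loglik = -2*(-93) = 186.
AIC = 10 + 186 = 196.

196


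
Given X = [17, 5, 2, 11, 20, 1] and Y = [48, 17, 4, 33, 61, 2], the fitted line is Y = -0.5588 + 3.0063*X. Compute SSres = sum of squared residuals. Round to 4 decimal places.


Compute predicted values, then residuals = yi - yhat_i.
Residuals: [-2.5483, 2.5273, -1.4538, 0.4895, 1.4328, -0.4475].
SSres = sum(residual^2) = 17.4874.

17.4874


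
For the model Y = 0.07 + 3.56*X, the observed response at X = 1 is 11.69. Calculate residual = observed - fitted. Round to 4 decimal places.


Fitted value at X = 1 is yhat = 0.07 + 3.56*1 = 3.6300.
Residual = 11.69 - 3.6300 = 8.0600.

8.0600


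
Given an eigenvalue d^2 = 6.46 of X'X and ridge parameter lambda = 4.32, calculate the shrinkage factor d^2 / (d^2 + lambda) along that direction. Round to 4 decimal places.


Compute the denominator: 6.46 + 4.32 = 10.7800.
Shrinkage factor = 6.46 / 10.7800 = 0.5993.

0.5993


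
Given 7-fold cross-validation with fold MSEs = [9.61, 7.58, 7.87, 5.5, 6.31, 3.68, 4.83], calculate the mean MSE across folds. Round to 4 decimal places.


Add all fold MSEs: 45.3800.
Divide by k = 7: 45.3800/7 = 6.4829.

6.4829


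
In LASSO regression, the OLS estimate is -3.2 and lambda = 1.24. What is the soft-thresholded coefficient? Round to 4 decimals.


Check: |-3.2| = 3.2 vs lambda = 1.24.
Since |beta| > lambda, coefficient = sign(beta)*(|beta| - lambda) = -1.9600.
Soft-thresholded coefficient = -1.9600.

-1.9600


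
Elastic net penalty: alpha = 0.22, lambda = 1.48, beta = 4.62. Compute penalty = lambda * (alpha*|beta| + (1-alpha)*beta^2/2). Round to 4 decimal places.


alpha * |beta| = 0.22 * 4.62 = 1.0164.
(1-alpha) * beta^2/2 = 0.78 * 21.3444/2 = 8.3243.
Total = 1.48 * (1.0164 + 8.3243) = 13.8243.

13.8243


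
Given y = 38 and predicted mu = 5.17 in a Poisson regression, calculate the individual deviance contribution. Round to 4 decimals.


Compute y*ln(y/mu) = 38*ln(38/5.17) = 38*1.994713 = 75.799094.
y - mu = 32.83.
D = 2*(75.799094 - (32.83)) = 85.938188, which rounds to 85.9382.

85.9382


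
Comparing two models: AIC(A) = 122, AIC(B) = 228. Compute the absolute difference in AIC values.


Compute |122 - 228| = 106.
Model A has the smaller AIC.

106


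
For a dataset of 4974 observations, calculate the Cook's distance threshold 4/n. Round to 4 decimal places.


Using the rule of thumb:
Threshold = 4 / 4974 = 0.0008.

0.0008


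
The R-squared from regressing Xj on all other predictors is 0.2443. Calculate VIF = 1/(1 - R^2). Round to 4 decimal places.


VIF = 1 / (1 - 0.2443).
= 1 / 0.7557 = 1.3233.

1.3233


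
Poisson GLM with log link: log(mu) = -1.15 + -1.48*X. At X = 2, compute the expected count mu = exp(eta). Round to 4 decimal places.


Compute eta = -1.15 + -1.48 * 2 = -4.1100.
Apply inverse link: mu = e^-4.1100 = 0.0164.

0.0164


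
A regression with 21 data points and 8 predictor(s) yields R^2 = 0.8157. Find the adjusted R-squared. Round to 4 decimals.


Using the formula:
(1 - 0.8157) = 0.1843.
Multiply by 20/12: 0.1843 * 20 = 3.6860, then 3.6860 / 12 = 0.3072.
Adj R^2 = 1 - 0.3072 = 0.6928.

0.6928


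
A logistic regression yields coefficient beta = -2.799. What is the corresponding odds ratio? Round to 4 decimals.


The odds ratio is computed as:
OR = e^(-2.799) = 0.0609.

0.0609


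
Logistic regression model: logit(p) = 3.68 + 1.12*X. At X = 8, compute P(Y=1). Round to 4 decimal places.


Compute z = 3.68 + (1.12)(8) = 12.6400.
exp(-z) = 0.0000.
P = 1/(1 + 0.0000) = 1.0000.

1.0000


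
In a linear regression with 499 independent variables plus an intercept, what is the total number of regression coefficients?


Including the intercept, the model has 499 predictor coefficients + 1 intercept.
Total = 500.

500


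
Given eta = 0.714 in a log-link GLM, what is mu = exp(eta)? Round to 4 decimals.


mu = exp(eta) = exp(0.714).
= 2.0421.

2.0421


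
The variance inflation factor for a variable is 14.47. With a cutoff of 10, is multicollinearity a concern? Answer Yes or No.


The threshold is 10.
VIF = 14.47 is >= 10.
Multicollinearity indication: Yes.

Yes


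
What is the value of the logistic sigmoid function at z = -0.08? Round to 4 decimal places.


exp(0.0800) = 1.0833.
1 + exp(-z) = 2.0833.
sigmoid = 1/2.0833 = 0.4800.

0.4800


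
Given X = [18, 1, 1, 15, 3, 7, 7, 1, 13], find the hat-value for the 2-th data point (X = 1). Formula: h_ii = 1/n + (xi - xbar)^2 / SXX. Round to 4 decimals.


Compute xbar = 7.3333 with n = 9 observations.
SXX = 344.0000.
Leverage = 1/9 + (1 - 7.3333)^2/344.0000 = 0.2277.

0.2277


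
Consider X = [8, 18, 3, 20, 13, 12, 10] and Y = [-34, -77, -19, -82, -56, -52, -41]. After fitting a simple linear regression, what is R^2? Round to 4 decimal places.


After computing the OLS fit (b0=-4.9378, b1=-3.8861):
SSres = 23.0955, SStot = 3073.7143.
R^2 = 1 - 23.0955/3073.7143 = 0.9925.

0.9925


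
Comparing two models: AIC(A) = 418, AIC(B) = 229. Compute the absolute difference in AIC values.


Compute |418 - 229| = 189.
Model B has the smaller AIC.

189


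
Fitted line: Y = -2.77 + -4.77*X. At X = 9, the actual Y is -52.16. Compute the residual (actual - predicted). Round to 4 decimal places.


Predicted = -2.77 + -4.77 * 9 = -45.7000.
Residual = -52.16 - -45.7000 = -6.4600.

-6.4600


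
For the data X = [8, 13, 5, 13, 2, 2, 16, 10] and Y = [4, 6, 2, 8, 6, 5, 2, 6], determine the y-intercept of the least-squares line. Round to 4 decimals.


First find the slope: b1 = 0.0083.
Means: xbar = 8.6250, ybar = 4.8750.
b0 = ybar - b1 * xbar = 4.8750 - 0.0083 * 8.6250 = 4.8034.

4.8034


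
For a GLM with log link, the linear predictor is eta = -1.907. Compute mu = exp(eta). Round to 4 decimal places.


The inverse log link gives:
mu = exp(-1.907) = 0.1485.

0.1485


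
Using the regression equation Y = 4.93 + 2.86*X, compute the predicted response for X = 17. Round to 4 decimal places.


Plug X = 17 into Y = 4.93 + 2.86*X:
Y = 4.93 + 48.6200 = 53.5500.

53.5500


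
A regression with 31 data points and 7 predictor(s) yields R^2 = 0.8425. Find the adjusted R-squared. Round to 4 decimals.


Plug in: Adj R^2 = 1 - (1 - 0.8425) * 30/23.
= 1 - 0.1575 * 30/23
= 1 - 4.7250 / 23
= 1 - 0.2054 = 0.7946.

0.7946


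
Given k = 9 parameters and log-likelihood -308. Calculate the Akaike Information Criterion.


AIC = 2*9 - 2*(-308).
= 18 + 616 = 634.

634


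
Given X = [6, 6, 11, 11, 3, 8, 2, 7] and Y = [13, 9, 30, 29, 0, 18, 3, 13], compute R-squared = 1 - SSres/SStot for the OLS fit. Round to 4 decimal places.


The fitted line is Y = -7.5960 + 3.2550*X.
SSres = 39.9669, SStot = 839.8750.
R^2 = 1 - SSres/SStot = 0.9524.

0.9524


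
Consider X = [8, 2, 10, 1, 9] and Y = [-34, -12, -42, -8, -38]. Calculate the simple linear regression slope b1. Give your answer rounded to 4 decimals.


First compute the means: xbar = 6.0000, ybar = -26.8000.
Then S_xx = sum((xi - xbar)^2) = 70.0000.
S_xy = sum((xi - xbar)(yi - ybar)) = -262.0000.
b1 = S_xy / S_xx = -262.0000 / 70.0000 = -3.7429.

-3.7429


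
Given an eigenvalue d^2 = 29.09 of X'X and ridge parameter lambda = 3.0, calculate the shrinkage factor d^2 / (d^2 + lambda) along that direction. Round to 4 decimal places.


Denominator = d^2 + lambda = 29.09 + 3.0 = 32.0900.
Shrinkage = 29.09 / 32.0900 = 0.9065.

0.9065


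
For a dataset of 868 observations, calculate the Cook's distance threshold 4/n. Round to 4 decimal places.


Cook's distance cutoff = 4/n = 4/868.
= 0.0046.

0.0046


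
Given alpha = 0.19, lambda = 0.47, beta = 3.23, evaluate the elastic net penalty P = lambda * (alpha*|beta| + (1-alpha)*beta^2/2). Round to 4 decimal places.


alpha * |beta| = 0.19 * 3.23 = 0.6137.
(1-alpha) * beta^2/2 = 0.81 * 10.4329/2 = 4.2253.
Total = 0.47 * (0.6137 + 4.2253) = 2.2743.

2.2743


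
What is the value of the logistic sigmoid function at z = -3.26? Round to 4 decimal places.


exp(3.2600) = 26.0495.
1 + exp(-z) = 27.0495.
sigmoid = 1/27.0495 = 0.0370.

0.0370


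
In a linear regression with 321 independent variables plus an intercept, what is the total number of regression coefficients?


Total coefficients = number of predictors + 1 (for the intercept).
= 321 + 1 = 322.

322


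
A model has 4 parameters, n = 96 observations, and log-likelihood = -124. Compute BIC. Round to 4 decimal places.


k * ln(n) = 4 * ln(96) = 4 * 4.564348 = 18.257392.
-2 * loglik = -2 * (-124) = 248.
BIC = 18.257392 + 248 = 266.257392, which rounds to 266.2574.

266.2574


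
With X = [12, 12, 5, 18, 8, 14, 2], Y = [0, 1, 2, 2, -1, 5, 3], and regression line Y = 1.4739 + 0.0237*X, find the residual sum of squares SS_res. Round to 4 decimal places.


Compute predicted values, then residuals = yi - yhat_i.
Residuals: [-1.7583, -0.7583, 0.4076, 0.0995, -2.6635, 3.1943, 1.4787].
SSres = sum(residual^2) = 23.3270.

23.3270


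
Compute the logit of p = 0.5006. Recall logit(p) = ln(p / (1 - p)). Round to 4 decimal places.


Compute the odds: 0.5006/0.4994 = 1.0024.
Take the natural log: ln(1.0024) = 0.0024.

0.0024


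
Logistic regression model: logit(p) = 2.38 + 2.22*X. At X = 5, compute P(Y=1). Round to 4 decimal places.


Compute z = 2.38 + (2.22)(5) = 13.4800.
exp(-z) = 0.0000.
P = 1/(1 + 0.0000) = 1.0000.

1.0000


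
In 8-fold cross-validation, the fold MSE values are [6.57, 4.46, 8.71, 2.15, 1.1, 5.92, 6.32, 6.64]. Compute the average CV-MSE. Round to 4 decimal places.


Sum of fold MSEs = 41.8700.
Average = 41.8700 / 8 = 5.2338.

5.2338


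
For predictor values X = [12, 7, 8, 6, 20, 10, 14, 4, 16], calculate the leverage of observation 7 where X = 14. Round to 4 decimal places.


Compute xbar = 10.7778 with n = 9 observations.
SXX = 215.5556.
Leverage = 1/9 + (14 - 10.7778)^2/215.5556 = 0.1593.

0.1593


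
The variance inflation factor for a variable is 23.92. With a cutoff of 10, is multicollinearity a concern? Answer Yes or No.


The threshold is 10.
VIF = 23.92 is >= 10.
Multicollinearity indication: Yes.

Yes


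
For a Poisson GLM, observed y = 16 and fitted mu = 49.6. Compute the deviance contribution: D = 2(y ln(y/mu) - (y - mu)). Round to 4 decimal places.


y/mu = 16/49.6 = 0.322581 (approx.), and ln(16/49.6) = -1.131402.
y * ln(y/mu) = 16 * -1.131402 = -18.102432.
y - mu = -33.6.
D = 2 * (-18.102432 - -33.6) = 30.995136, which rounds to 30.9951.

30.9951


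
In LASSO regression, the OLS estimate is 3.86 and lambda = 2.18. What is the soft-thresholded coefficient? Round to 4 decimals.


|beta_OLS| = 3.86.
lambda = 2.18.
Since |beta| > lambda, coefficient = sign(beta)*(|beta| - lambda) = 1.6800.
Result = 1.6800.

1.6800


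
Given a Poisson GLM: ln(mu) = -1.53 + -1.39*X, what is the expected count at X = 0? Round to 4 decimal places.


eta = -1.53 + -1.39 * 0 = -1.5300.
mu = exp(-1.5300) = 0.2165.

0.2165


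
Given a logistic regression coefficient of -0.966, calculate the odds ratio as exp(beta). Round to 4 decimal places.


The odds ratio is computed as:
OR = e^(-0.966) = 0.3806.

0.3806


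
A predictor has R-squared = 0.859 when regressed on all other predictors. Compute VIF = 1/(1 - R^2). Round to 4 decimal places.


VIF = 1 / (1 - 0.859).
= 1 / 0.141 = 7.0922.

7.0922


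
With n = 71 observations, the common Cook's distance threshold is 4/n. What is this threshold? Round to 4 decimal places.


Cook's distance cutoff = 4/n = 4/71.
= 0.0563.

0.0563


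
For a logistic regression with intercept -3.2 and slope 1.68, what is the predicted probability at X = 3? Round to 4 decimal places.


z = -3.2 + 1.68 * 3 = 1.8400.
Sigmoid: P = 1 / (1 + exp(-1.8400)) = 0.8629.

0.8629


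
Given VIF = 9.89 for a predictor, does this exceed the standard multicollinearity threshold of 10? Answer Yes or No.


Check: VIF = 9.89 vs threshold = 10.
Since 9.89 < 10, the answer is No.

No


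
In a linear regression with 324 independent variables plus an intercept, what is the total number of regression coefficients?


Each predictor gets one coefficient, plus one intercept.
Total parameters = 324 + 1 = 325.

325


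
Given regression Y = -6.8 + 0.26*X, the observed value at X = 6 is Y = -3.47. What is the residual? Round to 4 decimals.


Fitted value at X = 6 is yhat = -6.8 + 0.26*6 = -5.2400.
Residual = -3.47 - -5.2400 = 1.7700.

1.7700


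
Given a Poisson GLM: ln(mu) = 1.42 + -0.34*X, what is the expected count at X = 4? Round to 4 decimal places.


Linear predictor: eta = 1.42 + (-0.34)(4) = 0.0600.
Expected count: mu = exp(0.0600) = 1.0618.

1.0618


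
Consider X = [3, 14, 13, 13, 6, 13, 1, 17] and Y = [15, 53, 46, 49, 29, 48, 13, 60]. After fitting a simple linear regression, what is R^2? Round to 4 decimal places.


The fitted line is Y = 8.7468 + 3.0378*X.
SSres = 22.5347, SStot = 2218.8750.
R^2 = 1 - SSres/SStot = 0.9898.

0.9898


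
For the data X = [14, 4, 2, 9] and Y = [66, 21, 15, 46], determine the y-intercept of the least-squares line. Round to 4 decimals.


First find the slope: b1 = 4.3689.
Means: xbar = 7.2500, ybar = 37.0000.
b0 = ybar - b1 * xbar = 37.0000 - 4.3689 * 7.2500 = 5.3256.

5.3256


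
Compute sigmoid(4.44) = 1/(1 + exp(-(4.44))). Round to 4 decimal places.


Compute exp(-4.4400) = 0.0118.
Sigmoid = 1 / (1 + 0.0118) = 1 / 1.0118 = 0.9883.

0.9883


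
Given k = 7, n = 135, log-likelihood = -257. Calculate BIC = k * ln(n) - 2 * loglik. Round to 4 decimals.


k * ln(n) = 7 * ln(135) = 7 * 4.905275 = 34.336925.
-2 * loglik = -2 * (-257) = 514.
BIC = 34.336925 + 514 = 548.336925, which rounds to 548.3369.

548.3369


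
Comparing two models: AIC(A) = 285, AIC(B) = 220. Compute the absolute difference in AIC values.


|AIC_A - AIC_B| = |285 - 220| = 65.
Model B is preferred (lower AIC).

65


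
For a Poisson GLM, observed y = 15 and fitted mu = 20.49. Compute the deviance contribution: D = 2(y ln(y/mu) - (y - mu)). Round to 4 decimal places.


First: ln(15/20.49) = -0.311887.
Then: 15 * -0.311887 = -4.678305.
y - mu = 15 - 20.49 = -5.49.
D = 2(-4.678305 - -5.49) = 1.623390, which rounds to 1.6234.

1.6234


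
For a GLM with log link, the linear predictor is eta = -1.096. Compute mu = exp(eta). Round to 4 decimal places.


Apply the inverse link:
mu = e^-1.096 = 0.3342.

0.3342


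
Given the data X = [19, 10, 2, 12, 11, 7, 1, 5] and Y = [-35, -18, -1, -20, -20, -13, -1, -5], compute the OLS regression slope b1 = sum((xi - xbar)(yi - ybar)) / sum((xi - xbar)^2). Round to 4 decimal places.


The sample means are xbar = 8.3750 and ybar = -14.1250.
Compute S_xx = 243.8750 and S_xy = -477.6250.
Slope b1 = S_xy / S_xx = -477.6250 / 243.8750 = -1.9585.

-1.9585


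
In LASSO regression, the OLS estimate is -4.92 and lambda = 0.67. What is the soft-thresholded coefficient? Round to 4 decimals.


Check: |-4.92| = 4.92 vs lambda = 0.67.
Since |beta| > lambda, coefficient = sign(beta)*(|beta| - lambda) = -4.2500.
Soft-thresholded coefficient = -4.2500.

-4.2500


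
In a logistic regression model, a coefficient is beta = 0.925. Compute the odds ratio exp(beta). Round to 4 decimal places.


exp(0.925) = 2.5219.
So the odds ratio is 2.5219.

2.5219


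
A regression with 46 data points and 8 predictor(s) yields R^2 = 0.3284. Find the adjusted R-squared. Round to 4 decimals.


Plug in: Adj R^2 = 1 - (1 - 0.3284) * 45/37.
= 1 - 0.6716 * 45/37
= 1 - 30.2220 / 37
= 1 - 0.8168 = 0.1832.

0.1832


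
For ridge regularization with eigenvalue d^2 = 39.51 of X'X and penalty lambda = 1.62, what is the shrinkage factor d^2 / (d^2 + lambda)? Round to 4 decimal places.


Compute the denominator: 39.51 + 1.62 = 41.1300.
Shrinkage factor = 39.51 / 41.1300 = 0.9606.

0.9606


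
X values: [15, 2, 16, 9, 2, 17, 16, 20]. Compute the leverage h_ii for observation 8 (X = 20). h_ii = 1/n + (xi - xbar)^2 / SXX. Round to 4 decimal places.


Compute xbar = 12.1250 with n = 8 observations.
SXX = 338.8750.
Leverage = 1/8 + (20 - 12.1250)^2/338.8750 = 0.3080.

0.3080


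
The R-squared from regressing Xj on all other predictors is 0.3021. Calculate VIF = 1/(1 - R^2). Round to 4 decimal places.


VIF = 1 / (1 - 0.3021).
= 1 / 0.6979 = 1.4329.

1.4329


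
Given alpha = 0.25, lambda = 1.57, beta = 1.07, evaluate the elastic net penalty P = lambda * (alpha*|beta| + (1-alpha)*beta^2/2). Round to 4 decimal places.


L1 component = 0.25 * |1.07| = 0.2675.
L2 component = 0.75 * 1.07^2 / 2 = 0.4293.
Penalty = 1.57 * (0.2675 + 0.4293) = 1.57 * 0.6968 = 1.0940.

1.0940


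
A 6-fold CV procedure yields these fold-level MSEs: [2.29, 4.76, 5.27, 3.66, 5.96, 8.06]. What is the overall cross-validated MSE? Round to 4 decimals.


Sum of fold MSEs = 30.0000.
Average = 30.0000 / 6 = 5.0000.

5.0000


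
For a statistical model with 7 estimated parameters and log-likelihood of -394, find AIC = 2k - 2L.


Compute:
2k = 2*7 = 14.
-2*loglik = -2*(-394) = 788.
AIC = 14 + 788 = 802.

802


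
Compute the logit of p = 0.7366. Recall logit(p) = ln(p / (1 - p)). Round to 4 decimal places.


Compute the odds: 0.7366/0.2634 = 2.7965.
Take the natural log: ln(2.7965) = 1.0284.

1.0284


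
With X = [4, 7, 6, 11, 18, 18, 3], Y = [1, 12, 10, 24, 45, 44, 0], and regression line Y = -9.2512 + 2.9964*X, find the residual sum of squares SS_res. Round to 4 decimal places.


Compute predicted values, then residuals = yi - yhat_i.
Residuals: [-1.7344, 0.2764, 1.2728, 0.2908, 0.3160, -0.6840, 0.2620].
SSres = sum(residual^2) = 5.4255.

5.4255


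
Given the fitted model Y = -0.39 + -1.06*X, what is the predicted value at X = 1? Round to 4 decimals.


Predicted value:
Y = -0.39 + (-1.06)(1) = -0.39 + -1.0600 = -1.4500.

-1.4500


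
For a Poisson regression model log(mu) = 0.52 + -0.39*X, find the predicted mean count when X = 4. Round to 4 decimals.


Linear predictor: eta = 0.52 + (-0.39)(4) = -1.0400.
Expected count: mu = exp(-1.0400) = 0.3535.

0.3535


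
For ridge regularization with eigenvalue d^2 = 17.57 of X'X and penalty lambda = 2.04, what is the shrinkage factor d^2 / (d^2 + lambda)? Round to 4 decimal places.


d^2 + lambda = 17.57 + 2.04 = 19.6100.
Shrinkage factor = 17.57/19.6100 = 0.8960.

0.8960


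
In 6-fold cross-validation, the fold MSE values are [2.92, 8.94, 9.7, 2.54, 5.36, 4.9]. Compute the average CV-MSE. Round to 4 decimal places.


Sum of fold MSEs = 34.3600.
Average = 34.3600 / 6 = 5.7267.

5.7267


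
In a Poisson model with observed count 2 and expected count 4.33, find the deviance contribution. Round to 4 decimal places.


y/mu = 2/4.33 = 0.461894 (approx.), and ln(2/4.33) = -0.772420.
y * ln(y/mu) = 2 * -0.772420 = -1.544840.
y - mu = -2.33.
D = 2 * (-1.544840 - -2.33) = 1.570320, which rounds to 1.5703.

1.5703


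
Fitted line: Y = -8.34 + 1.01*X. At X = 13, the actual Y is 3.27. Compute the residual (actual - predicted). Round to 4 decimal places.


Fitted value at X = 13 is yhat = -8.34 + 1.01*13 = 4.7900.
Residual = 3.27 - 4.7900 = -1.5200.

-1.5200


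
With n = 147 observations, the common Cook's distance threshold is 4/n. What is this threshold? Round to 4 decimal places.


Cook's distance cutoff = 4/n = 4/147.
= 0.0272.

0.0272


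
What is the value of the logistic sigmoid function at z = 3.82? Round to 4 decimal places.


exp(-3.8200) = 0.0219.
1 + exp(-z) = 1.0219.
sigmoid = 1/1.0219 = 0.9785.

0.9785


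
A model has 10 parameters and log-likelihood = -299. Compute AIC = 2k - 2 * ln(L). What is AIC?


Compute:
2k = 2*10 = 20.
-2*loglik = -2*(-299) = 598.
AIC = 20 + 598 = 618.

618


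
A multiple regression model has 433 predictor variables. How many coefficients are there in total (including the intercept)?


Including the intercept, the model has 433 predictor coefficients + 1 intercept.
Total = 434.

434


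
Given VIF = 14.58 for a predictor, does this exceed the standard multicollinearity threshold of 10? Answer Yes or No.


Compare VIF = 14.58 to the threshold of 10.
14.58 >= 10, so the answer is Yes.

Yes


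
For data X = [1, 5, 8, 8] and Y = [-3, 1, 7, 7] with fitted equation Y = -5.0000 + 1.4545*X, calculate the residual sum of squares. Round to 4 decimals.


Compute predicted values, then residuals = yi - yhat_i.
Residuals: [0.5455, -1.2725, 0.3640, 0.3640].
SSres = sum(residual^2) = 2.1818.

2.1818


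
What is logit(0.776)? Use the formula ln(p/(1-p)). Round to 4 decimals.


Compute the odds: 0.776/0.224 = 3.4643.
Take the natural log: ln(3.4643) = 1.2425.

1.2425


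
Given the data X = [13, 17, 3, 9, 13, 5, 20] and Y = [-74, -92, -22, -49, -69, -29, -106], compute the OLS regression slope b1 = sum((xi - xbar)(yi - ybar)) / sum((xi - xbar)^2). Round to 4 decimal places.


First compute the means: xbar = 11.4286, ybar = -63.0000.
Then S_xx = sum((xi - xbar)^2) = 227.7143.
S_xy = sum((xi - xbar)(yi - ybar)) = -1155.0000.
b1 = S_xy / S_xx = -1155.0000 / 227.7143 = -5.0721.

-5.0721


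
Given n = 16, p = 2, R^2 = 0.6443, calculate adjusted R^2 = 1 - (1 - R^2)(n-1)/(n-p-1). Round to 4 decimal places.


Adjusted R^2 = 1 - (1 - R^2) * (n-1)/(n-p-1).
(1 - R^2) = 0.3557.
(n-1)/(n-p-1) = 15/13.
(1 - R^2) * (n-1) = 0.3557 * 15 = 5.3355.
Divide by (n-p-1): 5.3355 / 13 = 0.4104.
Adj R^2 = 1 - 0.4104 = 0.5896.

0.5896


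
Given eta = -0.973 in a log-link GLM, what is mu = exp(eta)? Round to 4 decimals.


The inverse log link gives:
mu = exp(-0.973) = 0.3779.

0.3779


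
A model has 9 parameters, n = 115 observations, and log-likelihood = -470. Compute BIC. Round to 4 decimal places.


ln(115) = 4.744932.
k * ln(n) = 9 * 4.744932 = 42.704388.
-2L = 940.
BIC = 42.704388 + 940 = 982.704388, which rounds to 982.7044.

982.7044


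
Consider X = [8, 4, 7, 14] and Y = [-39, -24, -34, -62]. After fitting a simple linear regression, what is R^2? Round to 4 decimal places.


The fitted line is Y = -8.1185 + -3.8341*X.
SSres = 1.2986, SStot = 776.7500.
R^2 = 1 - SSres/SStot = 0.9983.

0.9983


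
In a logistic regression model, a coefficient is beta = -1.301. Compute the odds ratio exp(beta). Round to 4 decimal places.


Odds ratio = exp(beta) = exp(-1.301).
= 0.2723.

0.2723


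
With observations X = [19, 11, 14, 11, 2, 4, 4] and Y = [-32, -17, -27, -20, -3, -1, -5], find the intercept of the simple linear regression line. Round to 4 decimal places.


First find the slope: b1 = -1.9358.
Means: xbar = 9.2857, ybar = -15.0000.
b0 = ybar - b1 * xbar = -15.0000 - -1.9358 * 9.2857 = 2.9753.

2.9753


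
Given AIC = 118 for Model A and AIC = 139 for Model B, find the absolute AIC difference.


|AIC_A - AIC_B| = |118 - 139| = 21.
Model A is preferred (lower AIC).

21


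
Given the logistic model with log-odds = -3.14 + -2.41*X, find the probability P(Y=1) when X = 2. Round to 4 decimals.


Compute z = -3.14 + (-2.41)(2) = -7.9600.
exp(-z) = 2864.0730.
P = 1/(1 + 2864.0730) = 0.0003.

0.0003


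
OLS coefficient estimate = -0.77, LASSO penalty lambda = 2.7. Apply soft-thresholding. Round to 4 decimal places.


|beta_OLS| = 0.77.
lambda = 2.7.
Since |beta| <= lambda, the coefficient is set to 0.
Result = 0.0000.

0.0000


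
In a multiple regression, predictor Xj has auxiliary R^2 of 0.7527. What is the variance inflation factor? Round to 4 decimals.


Denominator: 1 - 0.7527 = 0.2473.
VIF = 1 / 0.2473 = 4.0437.

4.0437


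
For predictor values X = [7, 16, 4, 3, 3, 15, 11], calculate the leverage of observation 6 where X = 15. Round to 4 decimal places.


Mean of X: xbar = 8.4286.
SXX = 187.7143.
For X = 15: h = 1/7 + (15 - 8.4286)^2/187.7143 = 0.3729.

0.3729


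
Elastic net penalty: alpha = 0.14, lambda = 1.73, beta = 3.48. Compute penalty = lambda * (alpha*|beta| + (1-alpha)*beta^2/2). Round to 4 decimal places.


Compute:
L1 = 0.14 * 3.48 = 0.4872.
L2 = 0.86 * 3.48^2 / 2 = 5.2075.
Penalty = 1.73 * (0.4872 + 5.2075) = 9.8518.

9.8518


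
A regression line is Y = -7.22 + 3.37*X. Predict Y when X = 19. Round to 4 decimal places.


Plug X = 19 into Y = -7.22 + 3.37*X:
Y = -7.22 + 64.0300 = 56.8100.

56.8100


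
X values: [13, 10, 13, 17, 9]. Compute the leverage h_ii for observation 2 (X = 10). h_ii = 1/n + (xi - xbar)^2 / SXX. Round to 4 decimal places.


n = 5, xbar = 12.4000.
SXX = sum((xi - xbar)^2) = 39.2000.
h = 1/5 + (10 - 12.4000)^2 / 39.2000 = 0.3469.

0.3469


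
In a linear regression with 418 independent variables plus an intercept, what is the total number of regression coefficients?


Each predictor gets one coefficient, plus one intercept.
Total parameters = 418 + 1 = 419.

419


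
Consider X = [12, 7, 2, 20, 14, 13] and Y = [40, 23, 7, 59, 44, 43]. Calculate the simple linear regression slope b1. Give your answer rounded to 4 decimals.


Calculate xbar = 11.3333, ybar = 36.0000.
S_xx = 191.3333, S_xy = 562.0000.
Using b1 = S_xy / S_xx = 562.0000 / 191.3333, we get b1 = 2.9373.

2.9373


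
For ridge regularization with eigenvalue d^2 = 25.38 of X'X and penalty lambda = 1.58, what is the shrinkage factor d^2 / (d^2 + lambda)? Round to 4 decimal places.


d^2 + lambda = 25.38 + 1.58 = 26.9600.
Shrinkage factor = 25.38/26.9600 = 0.9414.

0.9414


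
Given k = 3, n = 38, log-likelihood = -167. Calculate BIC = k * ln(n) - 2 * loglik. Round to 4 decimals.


ln(38) = 3.637586.
k * ln(n) = 3 * 3.637586 = 10.912758.
-2L = 334.
BIC = 10.912758 + 334 = 344.912758, which rounds to 344.9128.

344.9128


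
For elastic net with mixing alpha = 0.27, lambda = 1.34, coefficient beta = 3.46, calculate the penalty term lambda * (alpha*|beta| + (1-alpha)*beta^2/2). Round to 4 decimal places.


L1 component = 0.27 * |3.46| = 0.9342.
L2 component = 0.73 * 3.46^2 / 2 = 4.3696.
Penalty = 1.34 * (0.9342 + 4.3696) = 1.34 * 5.3038 = 7.1071.

7.1071


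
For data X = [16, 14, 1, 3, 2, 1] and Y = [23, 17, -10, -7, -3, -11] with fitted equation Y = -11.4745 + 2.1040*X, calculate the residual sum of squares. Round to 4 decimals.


For each point, residual = actual - predicted.
Residuals: [0.8105, -0.9815, -0.6295, -1.8375, 4.2665, -1.6295].
Sum of squared residuals = 26.2512.

26.2512


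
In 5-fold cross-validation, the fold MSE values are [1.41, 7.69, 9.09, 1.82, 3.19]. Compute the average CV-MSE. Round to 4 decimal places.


Add all fold MSEs: 23.2000.
Divide by k = 5: 23.2000/5 = 4.6400.

4.6400


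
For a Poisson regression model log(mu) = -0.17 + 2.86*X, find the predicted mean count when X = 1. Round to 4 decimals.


Compute eta = -0.17 + 2.86 * 1 = 2.6900.
Apply inverse link: mu = e^2.6900 = 14.7317.

14.7317


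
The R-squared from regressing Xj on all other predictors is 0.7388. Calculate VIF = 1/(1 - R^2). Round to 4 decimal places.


VIF = 1 / (1 - 0.7388).
= 1 / 0.2612 = 3.8285.

3.8285


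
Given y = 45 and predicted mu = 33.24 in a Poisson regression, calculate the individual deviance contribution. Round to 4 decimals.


First: ln(45/33.24) = 0.302909.
Then: 45 * 0.302909 = 13.630905.
y - mu = 45 - 33.24 = 11.76.
D = 2(13.630905 - 11.76) = 3.741810, which rounds to 3.7418.

3.7418


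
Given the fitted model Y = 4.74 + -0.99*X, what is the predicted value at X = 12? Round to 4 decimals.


Plug X = 12 into Y = 4.74 + -0.99*X:
Y = 4.74 + -11.8800 = -7.1400.

-7.1400


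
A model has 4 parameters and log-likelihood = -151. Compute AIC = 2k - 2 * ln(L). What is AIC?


Compute:
2k = 2*4 = 8.
-2*loglik = -2*(-151) = 302.
AIC = 8 + 302 = 310.

310
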